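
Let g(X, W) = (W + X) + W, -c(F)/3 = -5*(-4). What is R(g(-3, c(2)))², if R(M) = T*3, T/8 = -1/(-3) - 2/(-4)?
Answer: 400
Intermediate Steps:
c(F) = -60 (c(F) = -(-15)*(-4) = -3*20 = -60)
T = 20/3 (T = 8*(-1/(-3) - 2/(-4)) = 8*(-1*(-⅓) - 2*(-¼)) = 8*(⅓ + ½) = 8*(⅚) = 20/3 ≈ 6.6667)
g(X, W) = X + 2*W
R(M) = 20 (R(M) = (20/3)*3 = 20)
R(g(-3, c(2)))² = 20² = 400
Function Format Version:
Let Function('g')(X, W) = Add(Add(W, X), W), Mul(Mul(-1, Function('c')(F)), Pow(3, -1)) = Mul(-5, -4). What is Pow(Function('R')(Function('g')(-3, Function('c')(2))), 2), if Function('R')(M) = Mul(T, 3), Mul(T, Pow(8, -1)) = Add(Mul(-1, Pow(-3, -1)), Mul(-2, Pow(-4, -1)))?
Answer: 400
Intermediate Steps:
Function('c')(F) = -60 (Function('c')(F) = Mul(-3, Mul(-5, -4)) = Mul(-3, 20) = -60)
T = Rational(20, 3) (T = Mul(8, Add(Mul(-1, Pow(-3, -1)), Mul(-2, Pow(-4, -1)))) = Mul(8, Add(Mul(-1, Rational(-1, 3)), Mul(-2, Rational(-1, 4)))) = Mul(8, Add(Rational(1, 3), Rational(1, 2))) = Mul(8, Rational(5, 6)) = Rational(20, 3) ≈ 6.6667)
Function('g')(X, W) = Add(X, Mul(2, W))
Function('R')(M) = 20 (Function('R')(M) = Mul(Rational(20, 3), 3) = 20)
Pow(Function('R')(Function('g')(-3, Function('c')(2))), 2) = Pow(20, 2) = 400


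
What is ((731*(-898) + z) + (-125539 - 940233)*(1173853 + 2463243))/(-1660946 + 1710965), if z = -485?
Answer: -3876315735035/50019 ≈ -7.7497e+7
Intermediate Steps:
((731*(-898) + z) + (-125539 - 940233)*(1173853 + 2463243))/(-1660946 + 1710965) = ((731*(-898) - 485) + (-125539 - 940233)*(1173853 + 2463243))/(-1660946 + 1710965) = ((-656438 - 485) - 1065772*3637096)/50019 = (-656923 - 3876315078112)*(1/50019) = -3876315735035*1/50019 = -3876315735035/50019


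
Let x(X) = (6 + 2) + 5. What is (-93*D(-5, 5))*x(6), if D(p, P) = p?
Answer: 6045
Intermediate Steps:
x(X) = 13 (x(X) = 8 + 5 = 13)
(-93*D(-5, 5))*x(6) = -93*(-5)*13 = 465*13 = 6045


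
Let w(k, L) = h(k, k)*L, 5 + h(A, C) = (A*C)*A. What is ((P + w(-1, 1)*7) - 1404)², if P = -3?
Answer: 2099601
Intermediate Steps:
h(A, C) = -5 + C*A² (h(A, C) = -5 + (A*C)*A = -5 + C*A²)
w(k, L) = L*(-5 + k³) (w(k, L) = (-5 + k*k²)*L = (-5 + k³)*L = L*(-5 + k³))
((P + w(-1, 1)*7) - 1404)² = ((-3 + (1*(-5 + (-1)³))*7) - 1404)² = ((-3 + (1*(-5 - 1))*7) - 1404)² = ((-3 + (1*(-6))*7) - 1404)² = ((-3 - 6*7) - 1404)² = ((-3 - 42) - 1404)² = (-45 - 1404)² = (-1449)² = 2099601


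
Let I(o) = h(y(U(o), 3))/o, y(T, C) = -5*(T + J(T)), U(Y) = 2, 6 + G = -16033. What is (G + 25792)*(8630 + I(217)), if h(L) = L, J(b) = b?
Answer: 18264345570/217 ≈ 8.4167e+7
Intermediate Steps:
G = -16039 (G = -6 - 16033 = -16039)
y(T, C) = -10*T (y(T, C) = -5*(T + T) = -10*T)
I(o) = -20/o (I(o) = (-10*2)/o = -20/o)
(G + 25792)*(8630 + I(217)) = (-16039 + 25792)*(8630 - 20/217) = 9753*(8630 - 20*1/217) = 9753*(8630 - 20/217) = 9753*(1872690/217) = 18264345570/217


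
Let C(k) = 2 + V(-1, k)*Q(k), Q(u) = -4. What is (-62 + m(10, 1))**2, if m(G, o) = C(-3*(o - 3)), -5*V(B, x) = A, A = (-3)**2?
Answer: 69696/25 ≈ 2787.8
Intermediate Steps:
A = 9
V(B, x) = -9/5 (V(B, x) = -1/5*9 = -9/5)
C(k) = 46/5 (C(k) = 2 - 9/5*(-4) = 2 + 36/5 = 46/5)
m(G, o) = 46/5
(-62 + m(10, 1))**2 = (-62 + 46/5)**2 = (-264/5)**2 = 69696/25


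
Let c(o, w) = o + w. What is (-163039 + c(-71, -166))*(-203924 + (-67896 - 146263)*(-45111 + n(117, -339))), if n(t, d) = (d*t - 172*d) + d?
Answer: -937257806120596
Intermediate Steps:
n(t, d) = -171*d + d*t (n(t, d) = (-172*d + d*t) + d = -171*d + d*t)
(-163039 + c(-71, -166))*(-203924 + (-67896 - 146263)*(-45111 + n(117, -339))) = (-163039 + (-71 - 166))*(-203924 + (-67896 - 146263)*(-45111 - 339*(-171 + 117))) = (-163039 - 237)*(-203924 - 214159*(-45111 - 339*(-54))) = -163276*(-203924 - 214159*(-45111 + 18306)) = -163276*(-203924 - 214159*(-26805)) = -163276*(-203924 + 5740531995) = -163276*5740328071 = -937257806120596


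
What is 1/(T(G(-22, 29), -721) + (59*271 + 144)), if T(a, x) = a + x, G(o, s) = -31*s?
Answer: 1/14513 ≈ 6.8904e-5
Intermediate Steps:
1/(T(G(-22, 29), -721) + (59*271 + 144)) = 1/((-31*29 - 721) + (59*271 + 144)) = 1/((-899 - 721) + (15989 + 144)) = 1/(-1620 + 16133) = 1/14513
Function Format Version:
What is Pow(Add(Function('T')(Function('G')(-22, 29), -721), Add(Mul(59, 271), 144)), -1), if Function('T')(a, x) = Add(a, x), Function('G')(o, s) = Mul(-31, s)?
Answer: Rational(1, 14513) ≈ 6.8904e-5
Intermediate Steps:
Pow(Add(Function('T')(Function('G')(-22, 29), -721), Add(Mul(59, 271), 144)), -1) = Pow(Add(Add(Mul(-31, 29), -721), Add(Mul(59, 271), 144)), -1) = Pow(Add(Add(-899, -721), Add(15989, 144)), -1) = Pow(Add(-1620, 16133), -1) = Pow(14513, -1) = Rational(1, 14513)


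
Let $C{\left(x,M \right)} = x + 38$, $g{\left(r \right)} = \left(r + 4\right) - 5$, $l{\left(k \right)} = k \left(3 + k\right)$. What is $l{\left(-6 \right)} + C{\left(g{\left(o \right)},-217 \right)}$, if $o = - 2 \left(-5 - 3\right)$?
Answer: $71$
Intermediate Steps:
$o = 16$ ($o = \left(-2\right) \left(-8\right) = 16$)
$g{\left(r \right)} = -1 + r$ ($g{\left(r \right)} = \left(4 + r\right) - 5 = -1 + r$)
$C{\left(x,M \right)} = 38 + x$
$l{\left(-6 \right)} + C{\left(g{\left(o \right)},-217 \right)} = - 6 \left(3 - 6\right) + \left(38 + \left(-1 + 16\right)\right) = \left(-6\right) \left(-3\right) + \left(38 + 15\right) = 18 + 53 = 71$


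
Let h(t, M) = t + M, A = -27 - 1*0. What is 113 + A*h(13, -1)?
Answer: -211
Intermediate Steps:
A = -27 (A = -27 + 0 = -27)
h(t, M) = M + t
113 + A*h(13, -1) = 113 - 27*(-1 + 13) = 113 - 27*12 = 113 - 324 = -211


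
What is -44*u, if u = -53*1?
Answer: 2332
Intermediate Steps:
u = -53
-44*u = -44*(-53) = 2332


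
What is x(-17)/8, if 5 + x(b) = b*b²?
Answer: -2459/4 ≈ -614.75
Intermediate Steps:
x(b) = -5 + b³ (x(b) = -5 + b*b² = -5 + b³)
x(-17)/8 = (-5 + (-17)³)/8 = (-5 - 4913)*(⅛) = -4918*⅛ = -2459/4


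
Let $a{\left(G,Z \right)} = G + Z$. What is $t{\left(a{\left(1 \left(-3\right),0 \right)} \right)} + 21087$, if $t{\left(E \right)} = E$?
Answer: $21084$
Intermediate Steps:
$t{\left(a{\left(1 \left(-3\right),0 \right)} \right)} + 21087 = \left(1 \left(-3\right) + 0\right) + 21087 = \left(-3 + 0\right) + 21087 = -3 + 21087 = 21084$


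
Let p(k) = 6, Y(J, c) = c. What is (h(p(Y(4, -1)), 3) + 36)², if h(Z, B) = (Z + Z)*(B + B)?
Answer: 11664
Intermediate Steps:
h(Z, B) = 4*B*Z (h(Z, B) = (2*Z)*(2*B) = 4*B*Z)
(h(p(Y(4, -1)), 3) + 36)² = (4*3*6 + 36)² = (72 + 36)² = 108² = 11664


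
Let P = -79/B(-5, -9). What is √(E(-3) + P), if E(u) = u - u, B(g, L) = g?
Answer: √395/5 ≈ 3.9749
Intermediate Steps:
E(u) = 0
P = 79/5 (P = -79/(-5) = -79*(-⅕) = 79/5 ≈ 15.800)
√(E(-3) + P) = √(0 + 79/5) = √(79/5) = √395/5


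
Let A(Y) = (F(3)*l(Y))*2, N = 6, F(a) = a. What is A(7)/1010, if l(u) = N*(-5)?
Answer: -18/101 ≈ -0.17822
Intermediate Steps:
l(u) = -30 (l(u) = 6*(-5) = -30)
A(Y) = -180 (A(Y) = (3*(-30))*2 = -90*2 = -180)
A(7)/1010 = -180/1010 = (1/1010)*(-180) = -18/101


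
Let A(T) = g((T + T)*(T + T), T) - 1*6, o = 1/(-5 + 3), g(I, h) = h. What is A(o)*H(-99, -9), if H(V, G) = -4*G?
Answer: -234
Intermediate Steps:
o = -1/2 (o = 1/(-2) = -1/2 ≈ -0.50000)
A(T) = -6 + T (A(T) = T - 1*6 = T - 6 = -6 + T)
A(o)*H(-99, -9) = (-6 - 1/2)*(-4*(-9)) = -13/2*36 = -234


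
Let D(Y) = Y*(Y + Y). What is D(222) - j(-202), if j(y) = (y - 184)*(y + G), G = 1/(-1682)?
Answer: 17321043/841 ≈ 20596.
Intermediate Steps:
G = -1/1682 ≈ -0.00059453
D(Y) = 2*Y² (D(Y) = Y*(2*Y) = 2*Y²)
j(y) = (-184 + y)*(-1/1682 + y) (j(y) = (y - 184)*(y - 1/1682) = (-184 + y)*(-1/1682 + y))
D(222) - j(-202) = 2*222² - (92/841 + (-202)² - 309489/1682*(-202)) = 2*49284 - (92/841 + 40804 + 31258389/841) = 98568 - 1*65574645/841 = 98568 - 65574645/841 = 17321043/841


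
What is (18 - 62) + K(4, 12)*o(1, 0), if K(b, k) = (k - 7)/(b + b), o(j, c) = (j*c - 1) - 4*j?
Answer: -377/8 ≈ -47.125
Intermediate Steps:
o(j, c) = -1 - 4*j + c*j (o(j, c) = (c*j - 1) - 4*j = (-1 + c*j) - 4*j = -1 - 4*j + c*j)
K(b, k) = (-7 + k)/(2*b) (K(b, k) = (-7 + k)/((2*b)) = (-7 + k)*(1/(2*b)) = (-7 + k)/(2*b))
(18 - 62) + K(4, 12)*o(1, 0) = (18 - 62) + ((½)*(-7 + 12)/4)*(-1 - 4*1 + 0*1) = -44 + ((½)*(¼)*5)*(-1 - 4 + 0) = -44 + (5/8)*(-5) = -44 - 25/8 = -377/8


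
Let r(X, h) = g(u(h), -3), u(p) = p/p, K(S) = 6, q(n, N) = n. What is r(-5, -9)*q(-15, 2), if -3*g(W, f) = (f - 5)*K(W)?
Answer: -240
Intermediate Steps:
u(p) = 1
g(W, f) = 10 - 2*f (g(W, f) = -(f - 5)*6/3 = -(-5 + f)*6/3 = -(-30 + 6*f)/3 = 10 - 2*f)
r(X, h) = 16 (r(X, h) = 10 - 2*(-3) = 10 + 6 = 16)
r(-5, -9)*q(-15, 2) = 16*(-15) = -240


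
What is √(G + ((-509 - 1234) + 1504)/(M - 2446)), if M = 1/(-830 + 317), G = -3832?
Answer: I*√6033408825355639/1254799 ≈ 61.902*I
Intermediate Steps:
M = -1/513 (M = 1/(-513) = -1/513 ≈ -0.0019493)
√(G + ((-509 - 1234) + 1504)/(M - 2446)) = √(-3832 + ((-509 - 1234) + 1504)/(-1/513 - 2446)) = √(-3832 + (-1743 + 1504)/(-1254799/513)) = √(-3832 - 239*(-513/1254799)) = √(-3832 + 122607/1254799) = √(-4808267161/1254799) = I*√6033408825355639/1254799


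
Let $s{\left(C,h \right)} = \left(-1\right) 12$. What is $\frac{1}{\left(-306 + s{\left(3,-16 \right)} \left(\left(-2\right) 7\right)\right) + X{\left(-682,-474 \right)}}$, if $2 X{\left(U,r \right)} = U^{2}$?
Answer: $\frac{1}{232424} \approx 4.3025 \cdot 10^{-6}$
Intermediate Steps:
$s{\left(C,h \right)} = -12$
$X{\left(U,r \right)} = \frac{U^{2}}{2}$
$\frac{1}{\left(-306 + s{\left(3,-16 \right)} \left(\left(-2\right) 7\right)\right) + X{\left(-682,-474 \right)}} = \frac{1}{\left(-306 - 12 \left(\left(-2\right) 7\right)\right) + \frac{\left(-682\right)^{2}}{2}} = \frac{1}{\left(-306 - -168\right) + \frac{1}{2} \cdot 465124} = \frac{1}{\left(-306 + 168\right) + 232562} = \frac{1}{-138 + 232562} = \frac{1}{232424}$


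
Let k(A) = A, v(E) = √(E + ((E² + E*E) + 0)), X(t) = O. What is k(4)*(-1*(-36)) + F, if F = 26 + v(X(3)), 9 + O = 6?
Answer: 170 + √15 ≈ 173.87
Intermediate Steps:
O = -3 (O = -9 + 6 = -3)
X(t) = -3
v(E) = √(E + 2*E²) (v(E) = √(E + ((E² + E²) + 0)) = √(E + (2*E² + 0)) = √(E + 2*E²))
F = 26 + √15 (F = 26 + √(-3*(1 + 2*(-3))) = 26 + √(-3*(1 - 6)) = 26 + √(-3*(-5)) = 26 + √15 ≈ 29.873)
k(4)*(-1*(-36)) + F = 4*(-1*(-36)) + (26 + √15) = 4*36 + (26 + √15) = 144 + (26 + √15) = 170 + √15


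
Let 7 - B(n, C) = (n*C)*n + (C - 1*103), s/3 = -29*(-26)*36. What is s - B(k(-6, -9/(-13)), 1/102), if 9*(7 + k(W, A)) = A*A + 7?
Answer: 9594861276167/117985491 ≈ 81322.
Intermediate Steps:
k(W, A) = -56/9 + A²/9 (k(W, A) = -7 + (A*A + 7)/9 = -7 + (A² + 7)/9 = -7 + (7 + A²)/9 = -7 + (7/9 + A²/9) = -56/9 + A²/9)
s = 81432 (s = 3*(-29*(-26)*36) = 3*(754*36) = 3*27144 = 81432)
B(n, C) = 110 - C - C*n² (B(n, C) = 7 - ((n*C)*n + (C - 1*103)) = 7 - ((C*n)*n + (C - 103)) = 7 - (C*n² + (-103 + C)) = 7 - (-103 + C + C*n²) = 7 + (103 - C - C*n²) = 110 - C - C*n²)
s - B(k(-6, -9/(-13)), 1/102) = 81432 - (110 - 1/102 - 1*(-56/9 + (-9/(-13))²/9)²/102) = 81432 - (110 - 1*1/102 - 1*1/102*(-56/9 + (-9*(-1/13))²/9)²) = 81432 - (110 - 1/102 - 1*1/102*(-56/9 + (9/13)²/9)²) = 81432 - (110 - 1/102 - 1*1/102*(-56/9 + (⅑)*(81/169))²) = 81432 - (110 - 1/102 - 1*1/102*(-56/9 + 9/169)²) = 81432 - (110 - 1/102 - 1*1/102*(-9383/1521)²) = 81432 - (110 - 1/102 - 1*1/102*88040689/2313441) = 81432 - (110 - 1/102 - 88040689/235970982) = 81432 - 1*12933226945/117985491 = 81432 - 12933226945/117985491 = 9594861276167/117985491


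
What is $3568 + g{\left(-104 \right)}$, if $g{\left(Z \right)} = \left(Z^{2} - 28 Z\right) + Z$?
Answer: $17192$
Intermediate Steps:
$g{\left(Z \right)} = Z^{2} - 27 Z$
$3568 + g{\left(-104 \right)} = 3568 - 104 \left(-27 - 104\right) = 3568 - -13624 = 3568 + 13624 = 17192$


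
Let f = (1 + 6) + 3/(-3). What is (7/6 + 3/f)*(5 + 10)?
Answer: 25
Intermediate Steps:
f = 6 (f = 7 + 3*(-⅓) = 7 - 1 = 6)
(7/6 + 3/f)*(5 + 10) = (7/6 + 3/6)*(5 + 10) = (7*(⅙) + 3*(⅙))*15 = (7/6 + ½)*15 = (5/3)*15 = 25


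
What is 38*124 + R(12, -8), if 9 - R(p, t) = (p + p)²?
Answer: 4145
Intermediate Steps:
R(p, t) = 9 - 4*p² (R(p, t) = 9 - (p + p)² = 9 - (2*p)² = 9 - 4*p²)
38*124 + R(12, -8) = 38*124 + (9 - 4*12²) = 4712 + (9 - 4*144) = 4712 + (9 - 576) = 4712 - 567 = 4145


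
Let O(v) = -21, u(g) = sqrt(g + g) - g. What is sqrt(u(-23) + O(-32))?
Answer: sqrt(2 + I*sqrt(46)) ≈ 2.1297 + 1.5923*I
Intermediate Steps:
u(g) = -g + sqrt(2)*sqrt(g) (u(g) = sqrt(2*g) - g = sqrt(2)*sqrt(g) - g = -g + sqrt(2)*sqrt(g))
sqrt(u(-23) + O(-32)) = sqrt((-1*(-23) + sqrt(2)*sqrt(-23)) - 21) = sqrt((23 + sqrt(2)*(I*sqrt(23))) - 21) = sqrt((23 + I*sqrt(46)) - 21) = sqrt(2 + I*sqrt(46))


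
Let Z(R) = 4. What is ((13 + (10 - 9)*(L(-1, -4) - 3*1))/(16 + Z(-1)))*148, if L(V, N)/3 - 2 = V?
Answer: 481/5 ≈ 96.200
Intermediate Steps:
L(V, N) = 6 + 3*V
((13 + (10 - 9)*(L(-1, -4) - 3*1))/(16 + Z(-1)))*148 = ((13 + (10 - 9)*((6 + 3*(-1)) - 3*1))/(16 + 4))*148 = ((13 + 1*((6 - 3) - 3))/20)*148 = ((13 + 1*(3 - 3))*(1/20))*148 = ((13 + 1*0)*(1/20))*148 = ((13 + 0)*(1/20))*148 = (13*(1/20))*148 = (13/20)*148 = 481/5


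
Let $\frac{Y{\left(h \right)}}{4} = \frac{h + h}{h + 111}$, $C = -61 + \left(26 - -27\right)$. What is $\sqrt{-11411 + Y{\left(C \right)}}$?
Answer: $\frac{i \sqrt{121065891}}{103} \approx 106.83 i$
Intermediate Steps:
$C = -8$ ($C = -61 + \left(26 + 27\right) = -61 + 53 = -8$)
$Y{\left(h \right)} = \frac{8 h}{111 + h}$ ($Y{\left(h \right)} = 4 \frac{h + h}{h + 111} = 4 \frac{2 h}{111 + h} = \frac{8 h}{111 + h}$)
$\sqrt{-11411 + Y{\left(C \right)}} = \sqrt{-11411 + 8 \left(-8\right) \frac{1}{111 - 8}} = \sqrt{-11411 + 8 \left(-8\right) \frac{1}{103}} = \sqrt{-11411 - \frac{64}{103}} = \sqrt{- \frac{1175397}{103}} = \frac{i \sqrt{121065891}}{103}$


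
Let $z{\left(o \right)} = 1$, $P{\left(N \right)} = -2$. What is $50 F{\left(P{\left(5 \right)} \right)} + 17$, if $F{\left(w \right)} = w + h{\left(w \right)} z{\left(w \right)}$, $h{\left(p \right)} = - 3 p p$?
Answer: $-683$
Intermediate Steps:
$h{\left(p \right)} = - 3 p^{2}$
$F{\left(w \right)} = w - 3 w^{2}$ ($F{\left(w \right)} = w + - 3 w^{2} \cdot 1 = w - 3 w^{2}$)
$50 F{\left(P{\left(5 \right)} \right)} + 17 = 50 \left(- 2 \left(1 - -6\right)\right) + 17 = 50 \left(- 2 \left(1 + 6\right)\right) + 17 = 50 \left(\left(-2\right) 7\right) + 17 = 50 \left(-14\right) + 17 = -700 + 17 = -683$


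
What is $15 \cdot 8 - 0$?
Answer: $120$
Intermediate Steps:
$15 \cdot 8 - 0 = 120 + 0 = 120$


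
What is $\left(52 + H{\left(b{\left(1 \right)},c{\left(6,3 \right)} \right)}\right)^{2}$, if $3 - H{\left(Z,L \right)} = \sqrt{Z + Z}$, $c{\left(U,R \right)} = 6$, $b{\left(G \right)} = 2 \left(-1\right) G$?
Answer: $3021 - 220 i \approx 3021.0 - 220.0 i$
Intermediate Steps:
$b{\left(G \right)} = - 2 G$
$H{\left(Z,L \right)} = 3 - \sqrt{2} \sqrt{Z}$ ($H{\left(Z,L \right)} = 3 - \sqrt{Z + Z} = 3 - \sqrt{2 Z} = 3 - \sqrt{2} \sqrt{Z}$)
$\left(52 + H{\left(b{\left(1 \right)},c{\left(6,3 \right)} \right)}\right)^{2} = \left(52 + \left(3 - \sqrt{2} \sqrt{\left(-2\right) 1}\right)\right)^{2} = \left(52 + \left(3 - \sqrt{2} \sqrt{-2}\right)\right)^{2} = \left(52 + \left(3 - \sqrt{2} i \sqrt{2}\right)\right)^{2} = \left(52 + \left(3 - 2 i\right)\right)^{2} = \left(55 - 2 i\right)^{2}$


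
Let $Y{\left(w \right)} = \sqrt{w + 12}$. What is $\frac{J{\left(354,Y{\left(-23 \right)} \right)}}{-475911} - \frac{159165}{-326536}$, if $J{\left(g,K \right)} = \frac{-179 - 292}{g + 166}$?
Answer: $\frac{820610592547}{1683522471540} \approx 0.48744$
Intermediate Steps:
$Y{\left(w \right)} = \sqrt{12 + w}$
$J{\left(g,K \right)} = - \frac{471}{166 + g}$
$\frac{J{\left(354,Y{\left(-23 \right)} \right)}}{-475911} - \frac{159165}{-326536} = \frac{\left(-471\right) \frac{1}{166 + 354}}{-475911} - \frac{159165}{-326536} = - \frac{471}{520} \left(- \frac{1}{475911}\right) - - \frac{159165}{326536} = \left(-471\right) \frac{1}{520} \left(- \frac{1}{475911}\right) + \frac{159165}{326536} = \left(- \frac{471}{520}\right) \left(- \frac{1}{475911}\right) + \frac{159165}{326536} = \frac{157}{82491240} + \frac{159165}{326536} = \frac{820610592547}{1683522471540}$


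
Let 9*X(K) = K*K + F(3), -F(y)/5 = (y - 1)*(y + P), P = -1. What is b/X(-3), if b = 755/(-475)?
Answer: 1359/1045 ≈ 1.3005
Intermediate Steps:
F(y) = -5*(-1 + y)**2 (F(y) = -5*(y - 1)*(y - 1) = -5*(-1 + y)*(-1 + y) = -5*(-1 + y)**2)
b = -151/95 (b = 755*(-1/475) = -151/95 ≈ -1.5895)
X(K) = -20/9 + K**2/9 (X(K) = (K*K + (-5 - 5*3**2 + 10*3))/9 = (K**2 + (-5 - 5*9 + 30))/9 = (K**2 + (-5 - 45 + 30))/9 = (K**2 - 20)/9 = (-20 + K**2)/9 = -20/9 + K**2/9)
b/X(-3) = -151/(95*(-20/9 + (1/9)*(-3)**2)) = -151/(95*(-20/9 + (1/9)*9)) = -151/(95*(-20/9 + 1)) = -151/(95*(-11/9)) = -151/95*(-9/11) = 1359/1045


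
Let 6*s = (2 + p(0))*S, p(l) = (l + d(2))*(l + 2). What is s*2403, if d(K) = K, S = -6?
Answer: -14418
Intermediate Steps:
p(l) = (2 + l)² (p(l) = (l + 2)*(l + 2) = (2 + l)*(2 + l) = (2 + l)²)
s = -6 (s = ((2 + (4 + 0² + 4*0))*(-6))/6 = ((2 + (4 + 0 + 0))*(-6))/6 = ((2 + 4)*(-6))/6 = (6*(-6))/6 = (⅙)*(-36) = -6)
s*2403 = -6*2403 = -14418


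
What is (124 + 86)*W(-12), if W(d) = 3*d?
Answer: -7560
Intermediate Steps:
(124 + 86)*W(-12) = (124 + 86)*(3*(-12)) = 210*(-36) = -7560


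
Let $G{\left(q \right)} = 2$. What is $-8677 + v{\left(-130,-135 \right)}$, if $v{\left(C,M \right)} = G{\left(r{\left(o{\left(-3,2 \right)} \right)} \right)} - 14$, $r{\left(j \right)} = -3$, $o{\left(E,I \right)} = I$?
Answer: $-8689$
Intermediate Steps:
$v{\left(C,M \right)} = -12$ ($v{\left(C,M \right)} = 2 - 14 = -12$)
$-8677 + v{\left(-130,-135 \right)} = -8677 - 12 = -8689$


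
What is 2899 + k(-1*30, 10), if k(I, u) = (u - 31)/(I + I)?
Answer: 57987/20 ≈ 2899.4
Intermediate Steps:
k(I, u) = (-31 + u)/(2*I) (k(I, u) = (-31 + u)/((2*I)) = (-31 + u)*(1/(2*I)) = (-31 + u)/(2*I))
2899 + k(-1*30, 10) = 2899 + (-31 + 10)/(2*((-1*30))) = 2899 + (1/2)*(-21)/(-30) = 2899 + (1/2)*(-1/30)*(-21) = 2899 + 7/20 = 57987/20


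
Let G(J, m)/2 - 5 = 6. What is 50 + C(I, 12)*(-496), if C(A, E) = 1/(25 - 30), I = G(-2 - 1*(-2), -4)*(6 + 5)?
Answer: 746/5 ≈ 149.20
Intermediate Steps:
G(J, m) = 22 (G(J, m) = 10 + 2*6 = 10 + 12 = 22)
I = 242 (I = 22*(6 + 5) = 22*11 = 242)
C(A, E) = -⅕ (C(A, E) = 1/(-5) = -⅕)
50 + C(I, 12)*(-496) = 50 - ⅕*(-496) = 50 + 496/5 = 746/5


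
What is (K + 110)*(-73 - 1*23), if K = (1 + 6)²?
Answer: -15264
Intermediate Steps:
K = 49 (K = 7² = 49)
(K + 110)*(-73 - 1*23) = (49 + 110)*(-73 - 1*23) = 159*(-73 - 23) = 159*(-96) = -15264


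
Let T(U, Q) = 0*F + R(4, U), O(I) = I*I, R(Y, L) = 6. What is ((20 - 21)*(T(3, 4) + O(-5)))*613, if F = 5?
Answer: -19003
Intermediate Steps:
O(I) = I**2
T(U, Q) = 6 (T(U, Q) = 0*5 + 6 = 0 + 6 = 6)
((20 - 21)*(T(3, 4) + O(-5)))*613 = ((20 - 21)*(6 + (-5)**2))*613 = -(6 + 25)*613 = -1*31*613 = -31*613 = -19003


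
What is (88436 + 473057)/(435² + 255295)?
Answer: 561493/444520 ≈ 1.2631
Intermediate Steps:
(88436 + 473057)/(435² + 255295) = 561493/(189225 + 255295) = 561493/444520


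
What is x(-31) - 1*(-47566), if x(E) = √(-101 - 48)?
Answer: 47566 + I*√149 ≈ 47566.0 + 12.207*I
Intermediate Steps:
x(E) = I*√149 (x(E) = √(-149) = I*√149)
x(-31) - 1*(-47566) = I*√149 - 1*(-47566) = I*√149 + 47566 = 47566 + I*√149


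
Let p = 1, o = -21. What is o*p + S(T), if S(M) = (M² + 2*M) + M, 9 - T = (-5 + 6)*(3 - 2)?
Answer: 67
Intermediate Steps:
T = 8 (T = 9 - (-5 + 6)*(3 - 2) = 9 - 1 = 8)
S(M) = M² + 3*M
o*p + S(T) = -21*1 + 8*(3 + 8) = -21 + 8*11 = -21 + 88 = 67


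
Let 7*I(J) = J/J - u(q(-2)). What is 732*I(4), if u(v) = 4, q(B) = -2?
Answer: -2196/7 ≈ -313.71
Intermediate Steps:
I(J) = -3/7 (I(J) = (J/J - 1*4)/7 = (1 - 4)/7 = (1/7)*(-3) = -3/7)
732*I(4) = 732*(-3/7) = -2196/7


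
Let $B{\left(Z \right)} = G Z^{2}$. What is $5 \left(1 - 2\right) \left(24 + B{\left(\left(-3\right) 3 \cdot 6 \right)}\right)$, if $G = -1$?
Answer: $14460$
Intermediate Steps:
$B{\left(Z \right)} = - Z^{2}$
$5 \left(1 - 2\right) \left(24 + B{\left(\left(-3\right) 3 \cdot 6 \right)}\right) = 5 \left(1 - 2\right) \left(24 - \left(\left(-3\right) 3 \cdot 6\right)^{2}\right) = 5 \left(-1\right) \left(24 - \left(\left(-9\right) 6\right)^{2}\right) = - 5 \left(24 - \left(-54\right)^{2}\right) = - 5 \left(24 - 2916\right) = \left(-5\right) \left(-2892\right) = 14460$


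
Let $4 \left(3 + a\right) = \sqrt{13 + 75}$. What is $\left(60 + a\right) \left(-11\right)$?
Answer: $-627 - \frac{11 \sqrt{22}}{2} \approx -652.8$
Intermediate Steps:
$a = -3 + \frac{\sqrt{22}}{2}$ ($a = -3 + \frac{\sqrt{13 + 75}}{4} = -3 + \frac{\sqrt{88}}{4} = -3 + \frac{2 \sqrt{22}}{4} = -3 + \frac{\sqrt{22}}{2} \approx -0.65479$)
$\left(60 + a\right) \left(-11\right) = \left(60 - \left(3 - \frac{\sqrt{22}}{2}\right)\right) \left(-11\right) = \left(57 + \frac{\sqrt{22}}{2}\right) \left(-11\right) = -627 - \frac{11 \sqrt{22}}{2}$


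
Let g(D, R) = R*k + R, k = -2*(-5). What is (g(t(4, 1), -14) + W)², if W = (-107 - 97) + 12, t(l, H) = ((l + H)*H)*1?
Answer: 119716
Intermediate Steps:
t(l, H) = H*(H + l) (t(l, H) = ((H + l)*H)*1 = (H*(H + l))*1 = H*(H + l))
k = 10
g(D, R) = 11*R (g(D, R) = R*10 + R = 10*R + R = 11*R)
W = -192 (W = -204 + 12 = -192)
(g(t(4, 1), -14) + W)² = (11*(-14) - 192)² = (-154 - 192)² = (-346)² = 119716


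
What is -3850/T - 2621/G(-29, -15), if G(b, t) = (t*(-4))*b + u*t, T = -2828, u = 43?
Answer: 1185317/481770 ≈ 2.4603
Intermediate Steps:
G(b, t) = 43*t - 4*b*t (G(b, t) = (t*(-4))*b + 43*t = (-4*t)*b + 43*t = -4*b*t + 43*t = 43*t - 4*b*t)
-3850/T - 2621/G(-29, -15) = -3850/(-2828) - 2621*(-1/(15*(43 - 4*(-29)))) = -3850*(-1/2828) - 2621*(-1/(15*(43 + 116))) = 275/202 - 2621/((-15*159)) = 275/202 - 2621/(-2385) = 275/202 - 2621*(-1/2385) = 275/202 + 2621/2385 = 1185317/481770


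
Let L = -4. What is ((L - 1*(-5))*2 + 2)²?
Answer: 16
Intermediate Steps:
((L - 1*(-5))*2 + 2)² = ((-4 - 1*(-5))*2 + 2)² = ((-4 + 5)*2 + 2)² = (1*2 + 2)² = (2 + 2)² = 4² = 16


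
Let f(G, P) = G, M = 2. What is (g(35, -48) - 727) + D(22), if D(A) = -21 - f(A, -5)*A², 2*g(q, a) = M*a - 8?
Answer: -11448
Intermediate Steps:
g(q, a) = -4 + a (g(q, a) = (2*a - 8)/2 = (-8 + 2*a)/2 = -4 + a)
D(A) = -21 - A³ (D(A) = -21 - A*A² = -21 - A³)
(g(35, -48) - 727) + D(22) = ((-4 - 48) - 727) + (-21 - 1*22³) = (-52 - 727) + (-21 - 1*10648) = -779 + (-21 - 10648) = -779 - 10669 = -11448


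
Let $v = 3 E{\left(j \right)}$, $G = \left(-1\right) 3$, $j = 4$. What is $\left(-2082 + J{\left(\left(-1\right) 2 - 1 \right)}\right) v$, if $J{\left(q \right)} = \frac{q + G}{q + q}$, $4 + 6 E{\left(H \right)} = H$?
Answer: $0$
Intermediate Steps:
$E{\left(H \right)} = - \frac{2}{3} + \frac{H}{6}$
$G = -3$
$J{\left(q \right)} = \frac{-3 + q}{2 q}$ ($J{\left(q \right)} = \frac{q - 3}{q + q} = \frac{-3 + q}{2 q}$)
$v = 0$ ($v = 3 \left(- \frac{2}{3} + \frac{1}{6} \cdot 4\right) = 3 \left(- \frac{2}{3} + \frac{2}{3}\right) = 3 \cdot 0 = 0$)
$\left(-2082 + J{\left(\left(-1\right) 2 - 1 \right)}\right) v = \left(-2082 + \frac{-3 - 3}{2 \left(\left(-1\right) 2 - 1\right)}\right) 0 = \left(-2082 + \frac{-3 - 3}{2 \left(-2 - 1\right)}\right) 0 = \left(-2082 + \frac{-3 - 3}{2 \left(-3\right)}\right) 0 = \left(-2082 + \frac{1}{2} \left(- \frac{1}{3}\right) \left(-6\right)\right) 0 = \left(-2082 + 1\right) 0 = \left(-2081\right) 0 = 0$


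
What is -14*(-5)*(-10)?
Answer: -700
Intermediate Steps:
-14*(-5)*(-10) = 70*(-10) = -700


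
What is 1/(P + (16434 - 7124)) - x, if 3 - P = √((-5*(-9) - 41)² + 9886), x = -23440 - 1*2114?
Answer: 2216095709431/86722067 + √9902/86722067 ≈ 25554.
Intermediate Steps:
x = -25554 (x = -23440 - 2114 = -25554)
P = 3 - √9902 (P = 3 - √((-5*(-9) - 41)² + 9886) = 3 - √((45 - 41)² + 9886) = 3 - √(4² + 9886) = 3 - √(16 + 9886) = 3 - √9902 ≈ -96.509)
1/(P + (16434 - 7124)) - x = 1/((3 - √9902) + (16434 - 7124)) - 1*(-25554) = 1/((3 - √9902) + 9310) + 25554 = 1/(9313 - √9902) + 25554 = 25554 + 1/(9313 - √9902)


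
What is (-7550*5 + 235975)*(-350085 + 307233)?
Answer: -8494337700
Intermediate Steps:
(-7550*5 + 235975)*(-350085 + 307233) = (-37750 + 235975)*(-42852) = 198225*(-42852) = -8494337700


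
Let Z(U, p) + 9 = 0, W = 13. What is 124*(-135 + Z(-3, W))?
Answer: -17856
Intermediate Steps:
Z(U, p) = -9 (Z(U, p) = -9 + 0 = -9)
124*(-135 + Z(-3, W)) = 124*(-135 - 9) = 124*(-144) = -17856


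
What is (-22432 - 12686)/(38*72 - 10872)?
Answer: 1951/452 ≈ 4.3164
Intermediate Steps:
(-22432 - 12686)/(38*72 - 10872) = -35118/(2736 - 10872) = -35118/(-8136) = -35118*(-1/8136) = 1951/452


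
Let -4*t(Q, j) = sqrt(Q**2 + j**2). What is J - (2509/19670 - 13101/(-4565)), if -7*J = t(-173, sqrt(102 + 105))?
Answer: -4893641/1632610 + sqrt(7534)/14 ≈ 3.2025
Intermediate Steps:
t(Q, j) = -sqrt(Q**2 + j**2)/4
J = sqrt(7534)/14 (J = -(-1)*sqrt((-173)**2 + (sqrt(102 + 105))**2)/28 = -(-1)*sqrt(29929 + (sqrt(207))**2)/28 = -(-1)*sqrt(29929 + (3*sqrt(23))**2)/28 = -(-1)*sqrt(29929 + 207)/28 = -(-1)*sqrt(30136)/28 = -(-1)*2*sqrt(7534)/28 = -(-1)*sqrt(7534)/14 = sqrt(7534)/14 ≈ 6.1999)
J - (2509/19670 - 13101/(-4565)) = sqrt(7534)/14 - (2509/19670 - 13101/(-4565)) = sqrt(7534)/14 - (2509*(1/19670) - 13101*(-1/4565)) = sqrt(7534)/14 - (2509/19670 + 1191/415) = sqrt(7534)/14 - 1*4893641/1632610 = sqrt(7534)/14 - 4893641/1632610 = -4893641/1632610 + sqrt(7534)/14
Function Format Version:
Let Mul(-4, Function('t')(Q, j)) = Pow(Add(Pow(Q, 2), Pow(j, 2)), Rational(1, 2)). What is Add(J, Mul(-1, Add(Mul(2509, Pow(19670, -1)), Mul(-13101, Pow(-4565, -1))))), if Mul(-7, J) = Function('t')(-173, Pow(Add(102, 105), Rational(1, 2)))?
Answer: Add(Rational(-4893641, 1632610), Mul(Rational(1, 14), Pow(7534, Rational(1, 2)))) ≈ 3.2025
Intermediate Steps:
Function('t')(Q, j) = Mul(Rational(-1, 4), Pow(Add(Pow(Q, 2), Pow(j, 2)), Rational(1, 2)))
J = Mul(Rational(1, 14), Pow(7534, Rational(1, 2))) (J = Mul(Rational(-1, 7), Mul(Rational(-1, 4), Pow(Add(Pow(-173, 2), Pow(Pow(Add(102, 105), Rational(1, 2)), 2)), Rational(1, 2)))) = Mul(Rational(-1, 7), Mul(Rational(-1, 4), Pow(Add(29929, Pow(Pow(207, Rational(1, 2)), 2)), Rational(1, 2)))) = Mul(Rational(-1, 7), Mul(Rational(-1, 4), Pow(Add(29929, Pow(Mul(3, Pow(23, Rational(1, 2))), 2)), Rational(1, 2)))) = Mul(Rational(-1, 7), Mul(Rational(-1, 4), Pow(Add(29929, 207), Rational(1, 2)))) = Mul(Rational(-1, 7), Mul(Rational(-1, 4), Pow(30136, Rational(1, 2)))) = Mul(Rational(-1, 7), Mul(Rational(-1, 4), Mul(2, Pow(7534, Rational(1, 2))))) = Mul(Rational(-1, 7), Mul(Rational(-1, 2), Pow(7534, Rational(1, 2)))) = Mul(Rational(1, 14), Pow(7534, Rational(1, 2))) ≈ 6.1999)
Add(J, Mul(-1, Add(Mul(2509, Pow(19670, -1)), Mul(-13101, Pow(-4565, -1))))) = Add(Mul(Rational(1, 14), Pow(7534, Rational(1, 2))), Mul(-1, Add(Mul(2509, Pow(19670, -1)), Mul(-13101, Pow(-4565, -1))))) = Add(Mul(Rational(1, 14), Pow(7534, Rational(1, 2))), Mul(-1, Add(Mul(2509, Rational(1, 19670)), Mul(-13101, Rational(-1, 4565))))) = Add(Mul(Rational(1, 14), Pow(7534, Rational(1, 2))), Mul(-1, Add(Rational(2509, 19670), Rational(1191, 415)))) = Add(Mul(Rational(1, 14), Pow(7534, Rational(1, 2))), Mul(-1, Rational(4893641, 1632610))) = Add(Mul(Rational(1, 14), Pow(7534, Rational(1, 2))), Rational(-4893641, 1632610)) = Add(Rational(-4893641, 1632610), Mul(Rational(1, 14), Pow(7534, Rational(1, 2))))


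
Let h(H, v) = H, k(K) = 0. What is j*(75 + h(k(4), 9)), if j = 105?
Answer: 7875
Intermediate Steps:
j*(75 + h(k(4), 9)) = 105*(75 + 0) = 105*75 = 7875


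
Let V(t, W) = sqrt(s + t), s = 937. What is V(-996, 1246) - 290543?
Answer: -290543 + I*sqrt(59) ≈ -2.9054e+5 + 7.6811*I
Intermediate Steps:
V(t, W) = sqrt(937 + t)
V(-996, 1246) - 290543 = sqrt(937 - 996) - 290543 = sqrt(-59) - 290543 = I*sqrt(59) - 290543 = -290543 + I*sqrt(59)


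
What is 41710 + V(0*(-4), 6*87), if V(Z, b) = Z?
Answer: 41710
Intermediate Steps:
41710 + V(0*(-4), 6*87) = 41710 + 0*(-4) = 41710 + 0 = 41710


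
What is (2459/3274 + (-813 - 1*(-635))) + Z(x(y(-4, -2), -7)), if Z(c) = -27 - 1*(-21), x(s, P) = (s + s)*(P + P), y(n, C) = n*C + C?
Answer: -599957/3274 ≈ -183.25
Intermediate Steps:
y(n, C) = C + C*n (y(n, C) = C*n + C = C + C*n)
x(s, P) = 4*P*s (x(s, P) = (2*s)*(2*P) = 4*P*s)
Z(c) = -6 (Z(c) = -27 + 21 = -6)
(2459/3274 + (-813 - 1*(-635))) + Z(x(y(-4, -2), -7)) = (2459/3274 + (-813 - 1*(-635))) - 6 = (2459*(1/3274) + (-813 + 635)) - 6 = (2459/3274 - 178) - 6 = -580313/3274 - 6 = -599957/3274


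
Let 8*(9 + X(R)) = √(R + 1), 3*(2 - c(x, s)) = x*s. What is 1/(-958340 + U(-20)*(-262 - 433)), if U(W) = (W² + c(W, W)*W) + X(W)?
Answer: -352007232/1075599768084575 + 10008*I*√19/1075599768084575 ≈ -3.2727e-7 + 4.0558e-11*I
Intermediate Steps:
c(x, s) = 2 - s*x/3 (c(x, s) = 2 - x*s/3 = 2 - s*x/3)
X(R) = -9 + √(1 + R)/8 (X(R) = -9 + √(R + 1)/8 = -9 + √(1 + R)/8)
U(W) = -9 + W² + √(1 + W)/8 + W*(2 - W²/3) (U(W) = (W² + (2 - W*W/3)*W) + (-9 + √(1 + W)/8) = (W² + (2 - W²/3)*W) + (-9 + √(1 + W)/8) = (W² + W*(2 - W²/3)) + (-9 + √(1 + W)/8) = -9 + W² + √(1 + W)/8 + W*(2 - W²/3))
1/(-958340 + U(-20)*(-262 - 433)) = 1/(-958340 + (-9 + (-20)² + 2*(-20) - ⅓*(-20)³ + √(1 - 20)/8)*(-262 - 433)) = 1/(-958340 + (-9 + 400 - 40 - ⅓*(-8000) + √(-19)/8)*(-695)) = 1/(-958340 + (-9 + 400 - 40 + 8000/3 + (I*√19)/8)*(-695)) = 1/(-958340 + (-9 + 400 - 40 + 8000/3 + I*√19/8)*(-695)) = 1/(-958340 + (9053/3 + I*√19/8)*(-695)) = 1/(-958340 + (-6291835/3 - 695*I*√19/8)) = 1/(-9166855/3 - 695*I*√19/8)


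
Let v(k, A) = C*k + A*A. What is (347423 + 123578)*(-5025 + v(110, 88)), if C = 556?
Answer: 30087072879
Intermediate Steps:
v(k, A) = A² + 556*k (v(k, A) = 556*k + A*A = 556*k + A² = A² + 556*k)
(347423 + 123578)*(-5025 + v(110, 88)) = (347423 + 123578)*(-5025 + (88² + 556*110)) = 471001*(-5025 + (7744 + 61160)) = 471001*(-5025 + 68904) = 471001*63879 = 30087072879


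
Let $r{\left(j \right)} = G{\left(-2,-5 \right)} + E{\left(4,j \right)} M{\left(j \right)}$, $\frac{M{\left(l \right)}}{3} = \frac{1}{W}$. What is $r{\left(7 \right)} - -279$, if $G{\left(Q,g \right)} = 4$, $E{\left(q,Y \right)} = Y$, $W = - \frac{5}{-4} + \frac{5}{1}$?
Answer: $\frac{7159}{25} \approx 286.36$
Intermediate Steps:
$W = \frac{25}{4}$ ($W = \left(-5\right) \left(- \frac{1}{4}\right) + 5 \cdot 1 = \frac{5}{4} + 5 = \frac{25}{4} \approx 6.25$)
$M{\left(l \right)} = \frac{12}{25}$ ($M{\left(l \right)} = \frac{3}{\frac{25}{4}} = 3 \cdot \frac{4}{25} = \frac{12}{25}$)
$r{\left(j \right)} = 4 + \frac{12 j}{25}$ ($r{\left(j \right)} = 4 + j \frac{12}{25} = 4 + \frac{12 j}{25}$)
$r{\left(7 \right)} - -279 = \left(4 + \frac{12}{25} \cdot 7\right) - -279 = \left(4 + \frac{84}{25}\right) + 279 = \frac{184}{25} + 279 = \frac{7159}{25}$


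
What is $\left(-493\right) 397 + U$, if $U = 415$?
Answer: $-195306$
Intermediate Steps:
$\left(-493\right) 397 + U = \left(-493\right) 397 + 415 = -195721 + 415 = -195306$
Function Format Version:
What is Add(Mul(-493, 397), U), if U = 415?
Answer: -195306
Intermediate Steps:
Add(Mul(-493, 397), U) = Add(Mul(-493, 397), 415) = Add(-195721, 415) = -195306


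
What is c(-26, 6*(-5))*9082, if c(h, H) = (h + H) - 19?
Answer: -681150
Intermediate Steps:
c(h, H) = -19 + H + h (c(h, H) = (H + h) - 19 = -19 + H + h)
c(-26, 6*(-5))*9082 = (-19 + 6*(-5) - 26)*9082 = (-19 - 30 - 26)*9082 = -75*9082 = -681150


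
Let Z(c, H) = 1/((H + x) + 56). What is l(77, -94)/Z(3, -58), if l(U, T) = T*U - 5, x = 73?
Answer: -514253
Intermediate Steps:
Z(c, H) = 1/(129 + H) (Z(c, H) = 1/((H + 73) + 56) = 1/((73 + H) + 56) = 1/(129 + H))
l(U, T) = -5 + T*U
l(77, -94)/Z(3, -58) = (-5 - 94*77)/(1/(129 - 58)) = (-5 - 7238)/(1/71) = -7243/1/71 = -7243*71 = -514253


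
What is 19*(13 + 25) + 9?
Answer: 731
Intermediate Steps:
19*(13 + 25) + 9 = 19*38 + 9 = 722 + 9 = 731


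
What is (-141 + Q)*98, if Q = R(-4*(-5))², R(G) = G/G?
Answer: -13720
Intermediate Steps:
R(G) = 1
Q = 1 (Q = 1² = 1)
(-141 + Q)*98 = (-141 + 1)*98 = -140*98 = -13720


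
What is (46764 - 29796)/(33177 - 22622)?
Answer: 16968/10555 ≈ 1.6076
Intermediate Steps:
(46764 - 29796)/(33177 - 22622) = 16968/10555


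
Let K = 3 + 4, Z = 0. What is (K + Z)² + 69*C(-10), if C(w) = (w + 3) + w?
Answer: -1124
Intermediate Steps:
K = 7
C(w) = 3 + 2*w (C(w) = (3 + w) + w = 3 + 2*w)
(K + Z)² + 69*C(-10) = (7 + 0)² + 69*(3 + 2*(-10)) = 7² + 69*(3 - 20) = 49 + 69*(-17) = 49 - 1173 = -1124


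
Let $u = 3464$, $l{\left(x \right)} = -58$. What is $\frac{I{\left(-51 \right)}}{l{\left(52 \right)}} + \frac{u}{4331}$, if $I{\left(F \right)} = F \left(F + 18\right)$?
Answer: $- \frac{7088161}{251198} \approx -28.217$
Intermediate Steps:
$I{\left(F \right)} = F \left(18 + F\right)$
$\frac{I{\left(-51 \right)}}{l{\left(52 \right)}} + \frac{u}{4331} = \frac{\left(-51\right) \left(18 - 51\right)}{-58} + \frac{3464}{4331} = \left(-51\right) \left(-33\right) \left(- \frac{1}{58}\right) + 3464 \cdot \frac{1}{4331} = 1683 \left(- \frac{1}{58}\right) + \frac{3464}{4331} = - \frac{1683}{58} + \frac{3464}{4331} = - \frac{7088161}{251198}$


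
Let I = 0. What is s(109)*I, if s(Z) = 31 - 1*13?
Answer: 0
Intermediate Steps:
s(Z) = 18 (s(Z) = 31 - 13 = 18)
s(109)*I = 18*0 = 0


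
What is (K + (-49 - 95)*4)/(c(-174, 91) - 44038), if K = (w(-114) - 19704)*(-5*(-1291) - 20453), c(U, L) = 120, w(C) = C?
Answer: -138705894/21959 ≈ -6316.6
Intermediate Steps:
K = 277412364 (K = (-114 - 19704)*(-5*(-1291) - 20453) = -19818*(6455 - 20453) = -19818*(-13998) = 277412364)
(K + (-49 - 95)*4)/(c(-174, 91) - 44038) = (277412364 + (-49 - 95)*4)/(120 - 44038) = (277412364 - 144*4)/(-43918) = (277412364 - 576)*(-1/43918) = 277411788*(-1/43918) = -138705894/21959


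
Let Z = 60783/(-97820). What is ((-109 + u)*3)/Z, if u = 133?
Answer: -2347680/20261 ≈ -115.87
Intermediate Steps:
Z = -60783/97820 (Z = 60783*(-1/97820) = -60783/97820 ≈ -0.62138)
((-109 + u)*3)/Z = ((-109 + 133)*3)/(-60783/97820) = (24*3)*(-97820/60783) = 72*(-97820/60783) = -2347680/20261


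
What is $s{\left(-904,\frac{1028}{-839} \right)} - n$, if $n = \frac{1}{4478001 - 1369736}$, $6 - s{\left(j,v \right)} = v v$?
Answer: $\frac{9843072618709}{2187973007065} \approx 4.4987$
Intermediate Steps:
$s{\left(j,v \right)} = 6 - v^{2}$ ($s{\left(j,v \right)} = 6 - v v = 6 - v^{2}$)
$n = \frac{1}{3108265} \approx 3.2172 \cdot 10^{-7}$
$s{\left(-904,\frac{1028}{-839} \right)} - n = \left(6 - \left(\frac{1028}{-839}\right)^{2}\right) - \frac{1}{3108265} = \left(6 - \left(1028 \left(- \frac{1}{839}\right)\right)^{2}\right) - \frac{1}{3108265} = \left(6 - \left(- \frac{1028}{839}\right)^{2}\right) - \frac{1}{3108265} = \left(6 - \frac{1056784}{703921}\right) - \frac{1}{3108265} = \frac{3166742}{703921} - \frac{1}{3108265} = \frac{9843072618709}{2187973007065}$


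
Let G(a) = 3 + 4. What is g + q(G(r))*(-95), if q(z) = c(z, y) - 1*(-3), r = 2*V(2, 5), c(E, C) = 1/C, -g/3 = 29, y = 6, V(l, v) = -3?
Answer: -2327/6 ≈ -387.83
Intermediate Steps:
g = -87 (g = -3*29 = -87)
r = -6 (r = 2*(-3) = -6)
G(a) = 7
q(z) = 19/6 (q(z) = 1/6 - 1*(-3) = ⅙ + 3 = 19/6)
g + q(G(r))*(-95) = -87 + (19/6)*(-95) = -87 - 1805/6 = -2327/6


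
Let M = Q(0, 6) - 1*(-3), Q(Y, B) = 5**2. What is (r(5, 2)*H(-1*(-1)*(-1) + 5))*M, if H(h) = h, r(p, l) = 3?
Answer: 336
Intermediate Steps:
Q(Y, B) = 25
M = 28 (M = 25 - 1*(-3) = 25 + 3 = 28)
(r(5, 2)*H(-1*(-1)*(-1) + 5))*M = (3*(-1*(-1)*(-1) + 5))*28 = (3*(1*(-1) + 5))*28 = (3*(-1 + 5))*28 = (3*4)*28 = 12*28 = 336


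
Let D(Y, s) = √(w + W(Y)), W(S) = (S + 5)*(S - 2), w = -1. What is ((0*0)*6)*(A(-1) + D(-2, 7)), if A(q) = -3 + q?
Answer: 0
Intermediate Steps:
W(S) = (-2 + S)*(5 + S) (W(S) = (5 + S)*(-2 + S) = (-2 + S)*(5 + S))
D(Y, s) = √(-11 + Y² + 3*Y) (D(Y, s) = √(-1 + (-10 + Y² + 3*Y)) = √(-11 + Y² + 3*Y))
((0*0)*6)*(A(-1) + D(-2, 7)) = ((0*0)*6)*((-3 - 1) + √(-11 + (-2)² + 3*(-2))) = (0*6)*(-4 + √(-11 + 4 - 6)) = 0*(-4 + √(-13)) = 0*(-4 + I*√13) = 0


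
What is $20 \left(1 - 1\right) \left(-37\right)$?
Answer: $0$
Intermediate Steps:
$20 \left(1 - 1\right) \left(-37\right) = 20 \cdot 0 \left(-37\right) = 0 \left(-37\right) = 0$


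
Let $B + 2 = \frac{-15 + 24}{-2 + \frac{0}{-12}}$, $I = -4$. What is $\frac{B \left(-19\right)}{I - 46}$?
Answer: $- \frac{247}{100} \approx -2.47$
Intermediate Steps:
$B = - \frac{13}{2}$ ($B = -2 + \frac{-15 + 24}{-2 + \frac{0}{-12}} = -2 + \frac{9}{-2 + 0 \left(- \frac{1}{12}\right)} = -2 + \frac{9}{-2 + 0} = -2 + \frac{9}{-2} = -2 + 9 \left(- \frac{1}{2}\right) = -2 - \frac{9}{2} = - \frac{13}{2} \approx -6.5$)
$\frac{B \left(-19\right)}{I - 46} = \frac{\left(- \frac{13}{2}\right) \left(-19\right)}{-4 - 46} = \frac{247}{2 \left(-50\right)} = \frac{247}{2} \left(- \frac{1}{50}\right) = - \frac{247}{100}$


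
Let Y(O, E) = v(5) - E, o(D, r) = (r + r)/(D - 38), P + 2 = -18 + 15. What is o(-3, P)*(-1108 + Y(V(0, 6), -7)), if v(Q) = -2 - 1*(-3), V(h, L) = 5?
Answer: -11000/41 ≈ -268.29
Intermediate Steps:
P = -5 (P = -2 + (-18 + 15) = -2 - 3 = -5)
o(D, r) = 2*r/(-38 + D) (o(D, r) = (2*r)/(-38 + D) = 2*r/(-38 + D))
v(Q) = 1 (v(Q) = -2 + 3 = 1)
Y(O, E) = 1 - E
o(-3, P)*(-1108 + Y(V(0, 6), -7)) = (2*(-5)/(-38 - 3))*(-1108 + (1 - 1*(-7))) = (2*(-5)/(-41))*(-1108 + (1 + 7)) = (2*(-5)*(-1/41))*(-1108 + 8) = (10/41)*(-1100) = -11000/41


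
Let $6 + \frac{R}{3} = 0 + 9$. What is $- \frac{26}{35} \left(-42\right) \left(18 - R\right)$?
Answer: $\frac{1404}{5} \approx 280.8$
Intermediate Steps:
$R = 9$ ($R = -18 + 3 \left(0 + 9\right) = -18 + 3 \cdot 9 = -18 + 27 = 9$)
$- \frac{26}{35} \left(-42\right) \left(18 - R\right) = - \frac{26}{35} \left(-42\right) \left(18 - 9\right) = \left(-26\right) \frac{1}{35} \left(-42\right) \left(18 - 9\right) = \left(- \frac{26}{35}\right) \left(-42\right) 9 = \frac{156}{5} \cdot 9 = \frac{1404}{5}$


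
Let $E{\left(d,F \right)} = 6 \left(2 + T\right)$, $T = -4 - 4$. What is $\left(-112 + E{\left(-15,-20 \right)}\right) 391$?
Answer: $-57868$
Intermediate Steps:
$T = -8$
$E{\left(d,F \right)} = -36$ ($E{\left(d,F \right)} = 6 \left(2 - 8\right) = 6 \left(-6\right) = -36$)
$\left(-112 + E{\left(-15,-20 \right)}\right) 391 = \left(-112 - 36\right) 391 = \left(-148\right) 391 = -57868$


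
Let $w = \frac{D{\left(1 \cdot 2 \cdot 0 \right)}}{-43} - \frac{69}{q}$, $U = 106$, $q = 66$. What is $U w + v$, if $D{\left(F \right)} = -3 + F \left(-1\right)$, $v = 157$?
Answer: $\frac{25342}{473} \approx 53.577$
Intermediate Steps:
$D{\left(F \right)} = -3 - F$
$w = - \frac{923}{946}$ ($w = \frac{-3 - 1 \cdot 2 \cdot 0}{-43} - \frac{69}{66} = \left(-3 - 2 \cdot 0\right) \left(- \frac{1}{43}\right) - \frac{23}{22} = \left(-3 - 0\right) \left(- \frac{1}{43}\right) - \frac{23}{22} = \left(-3 + 0\right) \left(- \frac{1}{43}\right) - \frac{23}{22} = \left(-3\right) \left(- \frac{1}{43}\right) - \frac{23}{22} = \frac{3}{43} - \frac{23}{22} = - \frac{923}{946} \approx -0.97569$)
$U w + v = 106 \left(- \frac{923}{946}\right) + 157 = - \frac{48919}{473} + 157 = \frac{25342}{473}$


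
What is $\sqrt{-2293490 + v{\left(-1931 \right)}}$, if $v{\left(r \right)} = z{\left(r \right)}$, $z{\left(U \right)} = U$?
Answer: $i \sqrt{2295421} \approx 1515.1 i$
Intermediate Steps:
$v{\left(r \right)} = r$
$\sqrt{-2293490 + v{\left(-1931 \right)}} = \sqrt{-2293490 - 1931} = \sqrt{-2295421} = i \sqrt{2295421}$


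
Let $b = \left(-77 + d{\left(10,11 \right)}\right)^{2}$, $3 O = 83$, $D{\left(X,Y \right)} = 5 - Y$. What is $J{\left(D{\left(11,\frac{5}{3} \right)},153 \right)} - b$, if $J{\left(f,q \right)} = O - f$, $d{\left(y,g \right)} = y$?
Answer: $- \frac{13394}{3} \approx -4464.7$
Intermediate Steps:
$O = \frac{83}{3}$ ($O = \frac{1}{3} \cdot 83 = \frac{83}{3} \approx 27.667$)
$b = 4489$ ($b = \left(-77 + 10\right)^{2} = \left(-67\right)^{2} = 4489$)
$J{\left(f,q \right)} = \frac{83}{3} - f$
$J{\left(D{\left(11,\frac{5}{3} \right)},153 \right)} - b = \left(\frac{83}{3} - \left(5 - \frac{5}{3}\right)\right) - 4489 = \left(\frac{83}{3} - \frac{10}{3}\right) - 4489 = \frac{73}{3} - 4489 = - \frac{13394}{3}$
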